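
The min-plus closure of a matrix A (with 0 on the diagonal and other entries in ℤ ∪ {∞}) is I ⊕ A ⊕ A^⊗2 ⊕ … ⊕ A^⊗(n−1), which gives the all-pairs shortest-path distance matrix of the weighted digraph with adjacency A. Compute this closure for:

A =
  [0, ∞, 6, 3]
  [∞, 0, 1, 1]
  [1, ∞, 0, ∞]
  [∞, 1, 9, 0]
Closure =
  [0, 4, 5, 3]
  [2, 0, 1, 1]
  [1, 5, 0, 4]
  [3, 1, 2, 0]

This is the Floyd-Warshall all-pairs shortest-path computation. For each intermediate vertex k = 0, 1, …, 3, update dist[i][j] ← min(dist[i][j], dist[i][k] + dist[k][j]). The final matrix gives, for each (i, j), the minimum total weight of any directed path from i to j (possibly empty when i = j).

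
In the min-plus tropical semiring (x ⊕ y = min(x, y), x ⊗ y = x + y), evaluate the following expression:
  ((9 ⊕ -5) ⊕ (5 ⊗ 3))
((9 ⊕ -5) ⊕ (5 ⊗ 3)) = -5

Expand innermost to outermost. Recall ⊕ takes the minimum of its arguments and ⊗ takes their sum. Working out the expression ((9 ⊕ -5) ⊕ (5 ⊗ 3)) gives -5.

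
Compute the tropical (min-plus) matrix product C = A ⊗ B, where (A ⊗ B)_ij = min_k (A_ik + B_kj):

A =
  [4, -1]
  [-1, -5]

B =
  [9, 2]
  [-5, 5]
A ⊗ B =
  [-6, 4]
  [-10, 0]

Apply the min-plus product entry-by-entry:
  C[0][0] = min over k of (A[0][0] + B[0][0] = 4 + 9 = 13, A[0][1] + B[1][0] = -1 + -5 = -6) = -6 (attained at k = 1)
  C[0][1] = min over k of (A[0][0] + B[0][1] = 4 + 2 = 6, A[0][1] + B[1][1] = -1 + 5 = 4) = 4 (attained at k = 1)
  C[1][0] = min over k of (A[1][0] + B[0][0] = -1 + 9 = 8, A[1][1] + B[1][0] = -5 + -5 = -10) = -10 (attained at k = 1)
  C[1][1] = min over k of (A[1][0] + B[0][1] = -1 + 2 = 1, A[1][1] + B[1][1] = -5 + 5 = 0) = 0 (attained at k = 1)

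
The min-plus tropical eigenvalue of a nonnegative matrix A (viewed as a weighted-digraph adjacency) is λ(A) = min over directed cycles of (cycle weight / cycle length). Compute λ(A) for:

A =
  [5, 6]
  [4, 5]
λ(A) = 5

Enumerate directed cycles and compute their means (weight / length). Sample:
  cycle 0 → 0: weight = 5, length = 1, mean = 5/1 ≈ 5.000
  cycle 1 → 1: weight = 5, length = 1, mean = 5/1 ≈ 5.000
  cycle 0 → 1 → 0: weight = 10, length = 2, mean = 10/2 ≈ 5.000
  cycle 1 → 0 → 1: weight = 10, length = 2, mean = 10/2 ≈ 5.000
Minimum mean = 5.000, attained e.g. along the cycle 0 → 0 with weight 5 and length 1. So λ(A) = 5/1 = 5.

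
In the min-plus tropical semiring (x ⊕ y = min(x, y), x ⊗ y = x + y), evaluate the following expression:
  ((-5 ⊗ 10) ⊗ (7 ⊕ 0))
((-5 ⊗ 10) ⊗ (7 ⊕ 0)) = 5

Expand innermost to outermost. Recall ⊕ takes the minimum of its arguments and ⊗ takes their sum. Working out the expression ((-5 ⊗ 10) ⊗ (7 ⊕ 0)) gives 5.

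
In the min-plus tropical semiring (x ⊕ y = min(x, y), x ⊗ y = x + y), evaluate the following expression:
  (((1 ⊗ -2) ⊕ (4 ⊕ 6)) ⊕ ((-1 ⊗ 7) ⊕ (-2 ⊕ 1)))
(((1 ⊗ -2) ⊕ (4 ⊕ 6)) ⊕ ((-1 ⊗ 7) ⊕ (-2 ⊕ 1))) = -2

Expand innermost to outermost. Recall ⊕ takes the minimum of its arguments and ⊗ takes their sum. Working out the expression (((1 ⊗ -2) ⊕ (4 ⊕ 6)) ⊕ ((-1 ⊗ 7) ⊕ (-2 ⊕ 1))) gives -2.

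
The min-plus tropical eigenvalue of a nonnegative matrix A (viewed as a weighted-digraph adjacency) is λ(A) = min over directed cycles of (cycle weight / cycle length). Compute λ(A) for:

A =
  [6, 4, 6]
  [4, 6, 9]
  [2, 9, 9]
λ(A) = 4

Enumerate directed cycles and compute their means (weight / length). Sample:
  cycle 0 → 0: weight = 6, length = 1, mean = 6/1 ≈ 6.000
  cycle 1 → 1: weight = 6, length = 1, mean = 6/1 ≈ 6.000
  cycle 2 → 2: weight = 9, length = 1, mean = 9/1 ≈ 9.000
  cycle 0 → 1 → 0: weight = 8, length = 2, mean = 8/2 ≈ 4.000
  cycle 0 → 2 → 0: weight = 8, length = 2, mean = 8/2 ≈ 4.000
  cycle 1 → 0 → 1: weight = 8, length = 2, mean = 8/2 ≈ 4.000
Minimum mean = 4.000, attained e.g. along the cycle 0 → 1 → 0 with weight 8 and length 2. So λ(A) = 8/2 = 4.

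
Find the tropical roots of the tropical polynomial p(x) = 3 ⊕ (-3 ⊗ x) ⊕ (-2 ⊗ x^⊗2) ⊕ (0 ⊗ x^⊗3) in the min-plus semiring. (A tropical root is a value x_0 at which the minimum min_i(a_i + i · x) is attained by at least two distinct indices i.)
Roots: {-2, -1, 6}

Each tropical root is a break point of the lower envelope of the lines y = a_i + i · x (there are 4 lines, with slopes 0, 1, ..., 3). Only the lines that attain the minimum somewhere contribute to roots; other lines are dominated. Here the surviving (envelope) indices are i = 3, i = 2, i = 1, i = 0.
Intersections between consecutive envelope lines give the roots: for adjacent envelope indices i < j the intersection is x = (a_i − a_j) / (j − i). Reading off the sorted break points: {-2, -1, 6}.
Verification: at each break x_0, at least two indices attain the minimum of min_i(a_i + i · x_0).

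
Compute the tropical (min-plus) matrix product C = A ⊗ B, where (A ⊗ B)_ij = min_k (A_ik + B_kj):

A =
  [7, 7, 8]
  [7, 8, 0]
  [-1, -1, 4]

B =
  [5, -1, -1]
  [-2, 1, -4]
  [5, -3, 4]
A ⊗ B =
  [5, 5, 3]
  [5, -3, 4]
  [-3, -2, -5]

Apply the min-plus product entry-by-entry:
  C[0][0] = min over k of (A[0][0] + B[0][0] = 7 + 5 = 12, A[0][1] + B[1][0] = 7 + -2 = 5, A[0][2] + B[2][0] = 8 + 5 = 13) = 5 (attained at k = 1)
  C[0][1] = min over k of (A[0][0] + B[0][1] = 7 + -1 = 6, A[0][1] + B[1][1] = 7 + 1 = 8, A[0][2] + B[2][1] = 8 + -3 = 5) = 5 (attained at k = 2)
  C[0][2] = min over k of (A[0][0] + B[0][2] = 7 + -1 = 6, A[0][1] + B[1][2] = 7 + -4 = 3, A[0][2] + B[2][2] = 8 + 4 = 12) = 3 (attained at k = 1)
  C[1][0] = min over k of (A[1][0] + B[0][0] = 7 + 5 = 12, A[1][1] + B[1][0] = 8 + -2 = 6, A[1][2] + B[2][0] = 0 + 5 = 5) = 5 (attained at k = 2)
  C[1][1] = min over k of (A[1][0] + B[0][1] = 7 + -1 = 6, A[1][1] + B[1][1] = 8 + 1 = 9, A[1][2] + B[2][1] = 0 + -3 = -3) = -3 (attained at k = 2)
  C[1][2] = min over k of (A[1][0] + B[0][2] = 7 + -1 = 6, A[1][1] + B[1][2] = 8 + -4 = 4, A[1][2] + B[2][2] = 0 + 4 = 4) = 4 (attained at k = 1)
  C[2][0] = min over k of (A[2][0] + B[0][0] = -1 + 5 = 4, A[2][1] + B[1][0] = -1 + -2 = -3, A[2][2] + B[2][0] = 4 + 5 = 9) = -3 (attained at k = 1)
  C[2][1] = min over k of (A[2][0] + B[0][1] = -1 + -1 = -2, A[2][1] + B[1][1] = -1 + 1 = 0, A[2][2] + B[2][1] = 4 + -3 = 1) = -2 (attained at k = 0)
  C[2][2] = min over k of (A[2][0] + B[0][2] = -1 + -1 = -2, A[2][1] + B[1][2] = -1 + -4 = -5, A[2][2] + B[2][2] = 4 + 4 = 8) = -5 (attained at k = 1)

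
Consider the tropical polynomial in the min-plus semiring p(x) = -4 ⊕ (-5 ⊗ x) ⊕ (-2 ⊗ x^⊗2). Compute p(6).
p(6) = -4

A tropical monomial a ⊗ x^⊗i evaluates to a + i · x. Evaluating each term at x = 6:
  Term 0 contributes -4 + 0 · 6 = -4
  Term 1 contributes -5 + 1 · 6 = 1
  Term 2 contributes -2 + 2 · 6 = 10
p(6) = ⊕ of these = min[-4, 1, 10] = -4.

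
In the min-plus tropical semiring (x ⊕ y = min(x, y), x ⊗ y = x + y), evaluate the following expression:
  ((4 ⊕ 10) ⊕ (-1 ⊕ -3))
((4 ⊕ 10) ⊕ (-1 ⊕ -3)) = -3

Expand innermost to outermost. Recall ⊕ takes the minimum of its arguments and ⊗ takes their sum. Working out the expression ((4 ⊕ 10) ⊕ (-1 ⊕ -3)) gives -3.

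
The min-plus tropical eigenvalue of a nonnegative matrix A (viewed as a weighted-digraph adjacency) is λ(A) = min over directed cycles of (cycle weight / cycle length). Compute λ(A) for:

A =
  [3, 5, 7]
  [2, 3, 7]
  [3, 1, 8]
λ(A) = 3

Enumerate directed cycles and compute their means (weight / length). Sample:
  cycle 0 → 0: weight = 3, length = 1, mean = 3/1 ≈ 3.000
  cycle 1 → 1: weight = 3, length = 1, mean = 3/1 ≈ 3.000
  cycle 2 → 2: weight = 8, length = 1, mean = 8/1 ≈ 8.000
  cycle 0 → 1 → 0: weight = 7, length = 2, mean = 7/2 ≈ 3.500
  cycle 0 → 2 → 0: weight = 10, length = 2, mean = 10/2 ≈ 5.000
  cycle 1 → 0 → 1: weight = 7, length = 2, mean = 7/2 ≈ 3.500
Minimum mean = 3.000, attained e.g. along the cycle 0 → 0 with weight 3 and length 1. So λ(A) = 3/1 = 3.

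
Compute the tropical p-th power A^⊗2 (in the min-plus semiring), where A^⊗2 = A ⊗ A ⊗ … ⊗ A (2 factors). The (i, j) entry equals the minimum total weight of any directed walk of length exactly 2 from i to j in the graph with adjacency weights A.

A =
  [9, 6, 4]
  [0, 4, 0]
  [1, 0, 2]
A^⊗2 =
  [5, 4, 6]
  [1, 0, 2]
  [0, 2, 0]

Each entry (A^⊗2)_ij equals the minimum over all length-2 walks i = v_0 → v_1 → … → v_2 = j of Σ_t A[v_t][v_{t+1}]. For example, for (i, j) = (0, 2) we minimise over 3 possible intermediate vertex sequences; the minimum is 6, attained along the walk 0 → 1 → 2.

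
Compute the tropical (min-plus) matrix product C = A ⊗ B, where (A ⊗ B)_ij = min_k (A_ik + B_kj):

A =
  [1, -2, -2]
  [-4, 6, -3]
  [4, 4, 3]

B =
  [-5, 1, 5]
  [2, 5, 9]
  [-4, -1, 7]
A ⊗ B =
  [-6, -3, 5]
  [-9, -4, 1]
  [-1, 2, 9]

Apply the min-plus product entry-by-entry:
  C[0][0] = min over k of (A[0][0] + B[0][0] = 1 + -5 = -4, A[0][1] + B[1][0] = -2 + 2 = 0, A[0][2] + B[2][0] = -2 + -4 = -6) = -6 (attained at k = 2)
  C[0][1] = min over k of (A[0][0] + B[0][1] = 1 + 1 = 2, A[0][1] + B[1][1] = -2 + 5 = 3, A[0][2] + B[2][1] = -2 + -1 = -3) = -3 (attained at k = 2)
  C[0][2] = min over k of (A[0][0] + B[0][2] = 1 + 5 = 6, A[0][1] + B[1][2] = -2 + 9 = 7, A[0][2] + B[2][2] = -2 + 7 = 5) = 5 (attained at k = 2)
  C[1][0] = min over k of (A[1][0] + B[0][0] = -4 + -5 = -9, A[1][1] + B[1][0] = 6 + 2 = 8, A[1][2] + B[2][0] = -3 + -4 = -7) = -9 (attained at k = 0)
  C[1][1] = min over k of (A[1][0] + B[0][1] = -4 + 1 = -3, A[1][1] + B[1][1] = 6 + 5 = 11, A[1][2] + B[2][1] = -3 + -1 = -4) = -4 (attained at k = 2)
  C[1][2] = min over k of (A[1][0] + B[0][2] = -4 + 5 = 1, A[1][1] + B[1][2] = 6 + 9 = 15, A[1][2] + B[2][2] = -3 + 7 = 4) = 1 (attained at k = 0)
  C[2][0] = min over k of (A[2][0] + B[0][0] = 4 + -5 = -1, A[2][1] + B[1][0] = 4 + 2 = 6, A[2][2] + B[2][0] = 3 + -4 = -1) = -1 (attained at k = 0)
  C[2][1] = min over k of (A[2][0] + B[0][1] = 4 + 1 = 5, A[2][1] + B[1][1] = 4 + 5 = 9, A[2][2] + B[2][1] = 3 + -1 = 2) = 2 (attained at k = 2)
  C[2][2] = min over k of (A[2][0] + B[0][2] = 4 + 5 = 9, A[2][1] + B[1][2] = 4 + 9 = 13, A[2][2] + B[2][2] = 3 + 7 = 10) = 9 (attained at k = 0)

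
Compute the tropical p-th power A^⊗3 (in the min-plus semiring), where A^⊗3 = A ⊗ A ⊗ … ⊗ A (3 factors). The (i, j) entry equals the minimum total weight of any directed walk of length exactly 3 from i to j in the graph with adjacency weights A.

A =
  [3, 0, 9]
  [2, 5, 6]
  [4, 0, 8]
A^⊗3 =
  [5, 2, 9]
  [4, 5, 8]
  [5, 2, 10]

Each entry (A^⊗3)_ij equals the minimum over all length-3 walks i = v_0 → v_1 → … → v_3 = j of Σ_t A[v_t][v_{t+1}]. For example, for (i, j) = (0, 2) we minimise over 9 possible intermediate vertex sequences; the minimum is 9, attained along the walk 0 → 0 → 1 → 2.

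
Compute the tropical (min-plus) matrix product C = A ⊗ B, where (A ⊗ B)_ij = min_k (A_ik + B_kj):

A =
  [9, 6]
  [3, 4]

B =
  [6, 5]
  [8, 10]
A ⊗ B =
  [14, 14]
  [9, 8]

Apply the min-plus product entry-by-entry:
  C[0][0] = min over k of (A[0][0] + B[0][0] = 9 + 6 = 15, A[0][1] + B[1][0] = 6 + 8 = 14) = 14 (attained at k = 1)
  C[0][1] = min over k of (A[0][0] + B[0][1] = 9 + 5 = 14, A[0][1] + B[1][1] = 6 + 10 = 16) = 14 (attained at k = 0)
  C[1][0] = min over k of (A[1][0] + B[0][0] = 3 + 6 = 9, A[1][1] + B[1][0] = 4 + 8 = 12) = 9 (attained at k = 0)
  C[1][1] = min over k of (A[1][0] + B[0][1] = 3 + 5 = 8, A[1][1] + B[1][1] = 4 + 10 = 14) = 8 (attained at k = 0)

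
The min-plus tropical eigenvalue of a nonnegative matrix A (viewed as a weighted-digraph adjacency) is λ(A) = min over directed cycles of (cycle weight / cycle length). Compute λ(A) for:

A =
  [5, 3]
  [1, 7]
λ(A) = 2

Enumerate directed cycles and compute their means (weight / length). Sample:
  cycle 0 → 0: weight = 5, length = 1, mean = 5/1 ≈ 5.000
  cycle 1 → 1: weight = 7, length = 1, mean = 7/1 ≈ 7.000
  cycle 0 → 1 → 0: weight = 4, length = 2, mean = 4/2 ≈ 2.000
  cycle 1 → 0 → 1: weight = 4, length = 2, mean = 4/2 ≈ 2.000
Minimum mean = 2.000, attained e.g. along the cycle 0 → 1 → 0 with weight 4 and length 2. So λ(A) = 4/2 = 2.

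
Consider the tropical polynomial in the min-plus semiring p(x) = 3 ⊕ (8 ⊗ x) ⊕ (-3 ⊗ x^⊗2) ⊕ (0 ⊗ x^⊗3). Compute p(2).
p(2) = 1

A tropical monomial a ⊗ x^⊗i evaluates to a + i · x. Evaluating each term at x = 2:
  Term 0 contributes 3 + 0 · 2 = 3
  Term 1 contributes 8 + 1 · 2 = 10
  Term 2 contributes -3 + 2 · 2 = 1
  Term 3 contributes 0 + 3 · 2 = 6
p(2) = ⊕ of these = min[3, 10, 1, 6] = 1.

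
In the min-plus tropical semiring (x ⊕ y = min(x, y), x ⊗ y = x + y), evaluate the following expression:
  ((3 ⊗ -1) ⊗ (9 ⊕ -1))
((3 ⊗ -1) ⊗ (9 ⊕ -1)) = 1

Expand innermost to outermost. Recall ⊕ takes the minimum of its arguments and ⊗ takes their sum. Working out the expression ((3 ⊗ -1) ⊗ (9 ⊕ -1)) gives 1.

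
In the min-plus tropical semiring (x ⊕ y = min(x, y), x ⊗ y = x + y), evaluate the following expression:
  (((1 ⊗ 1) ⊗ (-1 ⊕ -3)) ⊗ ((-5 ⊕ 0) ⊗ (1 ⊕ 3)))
(((1 ⊗ 1) ⊗ (-1 ⊕ -3)) ⊗ ((-5 ⊕ 0) ⊗ (1 ⊕ 3))) = -5

Expand innermost to outermost. Recall ⊕ takes the minimum of its arguments and ⊗ takes their sum. Working out the expression (((1 ⊗ 1) ⊗ (-1 ⊕ -3)) ⊗ ((-5 ⊕ 0) ⊗ (1 ⊕ 3))) gives -5.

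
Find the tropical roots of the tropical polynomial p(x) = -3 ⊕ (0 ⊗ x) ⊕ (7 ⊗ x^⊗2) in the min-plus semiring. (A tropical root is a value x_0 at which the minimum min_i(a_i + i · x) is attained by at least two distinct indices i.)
Roots: {-7, -3}

Each tropical root is a break point of the lower envelope of the lines y = a_i + i · x (there are 3 lines, with slopes 0, 1, ..., 2). Only the lines that attain the minimum somewhere contribute to roots; other lines are dominated. Here the surviving (envelope) indices are i = 2, i = 1, i = 0.
Intersections between consecutive envelope lines give the roots: for adjacent envelope indices i < j the intersection is x = (a_i − a_j) / (j − i). Reading off the sorted break points: {-7, -3}.
Verification: at each break x_0, at least two indices attain the minimum of min_i(a_i + i · x_0).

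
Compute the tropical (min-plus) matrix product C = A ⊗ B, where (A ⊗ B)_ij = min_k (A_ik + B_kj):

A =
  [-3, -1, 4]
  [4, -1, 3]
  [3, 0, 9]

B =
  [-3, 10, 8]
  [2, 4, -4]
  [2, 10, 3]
A ⊗ B =
  [-6, 3, -5]
  [1, 3, -5]
  [0, 4, -4]

Apply the min-plus product entry-by-entry:
  C[0][0] = min over k of (A[0][0] + B[0][0] = -3 + -3 = -6, A[0][1] + B[1][0] = -1 + 2 = 1, A[0][2] + B[2][0] = 4 + 2 = 6) = -6 (attained at k = 0)
  C[0][1] = min over k of (A[0][0] + B[0][1] = -3 + 10 = 7, A[0][1] + B[1][1] = -1 + 4 = 3, A[0][2] + B[2][1] = 4 + 10 = 14) = 3 (attained at k = 1)
  C[0][2] = min over k of (A[0][0] + B[0][2] = -3 + 8 = 5, A[0][1] + B[1][2] = -1 + -4 = -5, A[0][2] + B[2][2] = 4 + 3 = 7) = -5 (attained at k = 1)
  C[1][0] = min over k of (A[1][0] + B[0][0] = 4 + -3 = 1, A[1][1] + B[1][0] = -1 + 2 = 1, A[1][2] + B[2][0] = 3 + 2 = 5) = 1 (attained at k = 0)
  C[1][1] = min over k of (A[1][0] + B[0][1] = 4 + 10 = 14, A[1][1] + B[1][1] = -1 + 4 = 3, A[1][2] + B[2][1] = 3 + 10 = 13) = 3 (attained at k = 1)
  C[1][2] = min over k of (A[1][0] + B[0][2] = 4 + 8 = 12, A[1][1] + B[1][2] = -1 + -4 = -5, A[1][2] + B[2][2] = 3 + 3 = 6) = -5 (attained at k = 1)
  C[2][0] = min over k of (A[2][0] + B[0][0] = 3 + -3 = 0, A[2][1] + B[1][0] = 0 + 2 = 2, A[2][2] + B[2][0] = 9 + 2 = 11) = 0 (attained at k = 0)
  C[2][1] = min over k of (A[2][0] + B[0][1] = 3 + 10 = 13, A[2][1] + B[1][1] = 0 + 4 = 4, A[2][2] + B[2][1] = 9 + 10 = 19) = 4 (attained at k = 1)
  C[2][2] = min over k of (A[2][0] + B[0][2] = 3 + 8 = 11, A[2][1] + B[1][2] = 0 + -4 = -4, A[2][2] + B[2][2] = 9 + 3 = 12) = -4 (attained at k = 1)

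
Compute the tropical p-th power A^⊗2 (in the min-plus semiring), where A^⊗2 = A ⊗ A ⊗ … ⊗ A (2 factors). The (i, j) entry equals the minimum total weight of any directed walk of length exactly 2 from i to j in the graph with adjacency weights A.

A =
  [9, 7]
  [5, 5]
A^⊗2 =
  [12, 12]
  [10, 10]

Each entry (A^⊗2)_ij equals the minimum over all length-2 walks i = v_0 → v_1 → … → v_2 = j of Σ_t A[v_t][v_{t+1}]. For example, for (i, j) = (0, 1) we minimise over 2 possible intermediate vertex sequences; the minimum is 12, attained along the walk 0 → 1 → 1.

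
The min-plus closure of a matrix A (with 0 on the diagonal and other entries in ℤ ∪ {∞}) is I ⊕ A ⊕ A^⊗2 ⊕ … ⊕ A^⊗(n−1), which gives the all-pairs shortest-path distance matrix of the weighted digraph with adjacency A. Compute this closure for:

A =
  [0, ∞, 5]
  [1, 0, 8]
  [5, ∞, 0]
Closure =
  [0, ∞, 5]
  [1, 0, 6]
  [5, ∞, 0]

This is the Floyd-Warshall all-pairs shortest-path computation. For each intermediate vertex k = 0, 1, …, 2, update dist[i][j] ← min(dist[i][j], dist[i][k] + dist[k][j]). The final matrix gives, for each (i, j), the minimum total weight of any directed path from i to j (possibly empty when i = j).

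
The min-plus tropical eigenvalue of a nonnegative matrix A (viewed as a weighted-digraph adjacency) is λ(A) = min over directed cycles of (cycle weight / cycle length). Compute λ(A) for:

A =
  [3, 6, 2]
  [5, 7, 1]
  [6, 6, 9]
λ(A) = 3

Enumerate directed cycles and compute their means (weight / length). Sample:
  cycle 0 → 0: weight = 3, length = 1, mean = 3/1 ≈ 3.000
  cycle 1 → 1: weight = 7, length = 1, mean = 7/1 ≈ 7.000
  cycle 2 → 2: weight = 9, length = 1, mean = 9/1 ≈ 9.000
  cycle 0 → 1 → 0: weight = 11, length = 2, mean = 11/2 ≈ 5.500
  cycle 0 → 2 → 0: weight = 8, length = 2, mean = 8/2 ≈ 4.000
  cycle 1 → 0 → 1: weight = 11, length = 2, mean = 11/2 ≈ 5.500
Minimum mean = 3.000, attained e.g. along the cycle 0 → 0 with weight 3 and length 1. So λ(A) = 3/1 = 3.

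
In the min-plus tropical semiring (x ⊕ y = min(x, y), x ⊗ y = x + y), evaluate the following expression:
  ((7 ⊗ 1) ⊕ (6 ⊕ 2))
((7 ⊗ 1) ⊕ (6 ⊕ 2)) = 2

Expand innermost to outermost. Recall ⊕ takes the minimum of its arguments and ⊗ takes their sum. Working out the expression ((7 ⊗ 1) ⊕ (6 ⊕ 2)) gives 2.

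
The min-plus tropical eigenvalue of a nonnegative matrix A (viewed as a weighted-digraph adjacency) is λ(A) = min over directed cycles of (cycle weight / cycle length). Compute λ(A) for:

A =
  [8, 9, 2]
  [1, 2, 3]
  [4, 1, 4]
λ(A) = 4/3

Enumerate directed cycles and compute their means (weight / length). Sample:
  cycle 0 → 0: weight = 8, length = 1, mean = 8/1 ≈ 8.000
  cycle 1 → 1: weight = 2, length = 1, mean = 2/1 ≈ 2.000
  cycle 2 → 2: weight = 4, length = 1, mean = 4/1 ≈ 4.000
  cycle 0 → 1 → 0: weight = 10, length = 2, mean = 10/2 ≈ 5.000
  cycle 0 → 2 → 0: weight = 6, length = 2, mean = 6/2 ≈ 3.000
  cycle 1 → 0 → 1: weight = 10, length = 2, mean = 10/2 ≈ 5.000
Minimum mean = 1.333, attained e.g. along the cycle 0 → 2 → 1 → 0 with weight 4 and length 3. So λ(A) = 4/3 = 4/3.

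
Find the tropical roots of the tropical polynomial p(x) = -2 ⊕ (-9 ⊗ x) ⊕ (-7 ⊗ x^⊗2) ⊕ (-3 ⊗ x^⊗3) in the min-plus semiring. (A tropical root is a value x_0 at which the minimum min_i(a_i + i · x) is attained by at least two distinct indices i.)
Roots: {-4, -2, 7}

Each tropical root is a break point of the lower envelope of the lines y = a_i + i · x (there are 4 lines, with slopes 0, 1, ..., 3). Only the lines that attain the minimum somewhere contribute to roots; other lines are dominated. Here the surviving (envelope) indices are i = 3, i = 2, i = 1, i = 0.
Intersections between consecutive envelope lines give the roots: for adjacent envelope indices i < j the intersection is x = (a_i − a_j) / (j − i). Reading off the sorted break points: {-4, -2, 7}.
Verification: at each break x_0, at least two indices attain the minimum of min_i(a_i + i · x_0).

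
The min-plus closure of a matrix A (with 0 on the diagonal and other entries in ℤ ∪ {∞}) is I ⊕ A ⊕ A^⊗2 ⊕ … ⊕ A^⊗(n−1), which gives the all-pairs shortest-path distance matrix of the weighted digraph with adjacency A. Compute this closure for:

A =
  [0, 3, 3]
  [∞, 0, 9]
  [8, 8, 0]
Closure =
  [0, 3, 3]
  [17, 0, 9]
  [8, 8, 0]

This is the Floyd-Warshall all-pairs shortest-path computation. For each intermediate vertex k = 0, 1, …, 2, update dist[i][j] ← min(dist[i][j], dist[i][k] + dist[k][j]). The final matrix gives, for each (i, j), the minimum total weight of any directed path from i to j (possibly empty when i = j).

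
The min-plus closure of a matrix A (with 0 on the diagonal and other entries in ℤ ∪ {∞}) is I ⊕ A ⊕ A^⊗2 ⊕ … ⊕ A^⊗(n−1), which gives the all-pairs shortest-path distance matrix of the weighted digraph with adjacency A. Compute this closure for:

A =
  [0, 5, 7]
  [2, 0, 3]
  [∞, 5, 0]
Closure =
  [0, 5, 7]
  [2, 0, 3]
  [7, 5, 0]

This is the Floyd-Warshall all-pairs shortest-path computation. For each intermediate vertex k = 0, 1, …, 2, update dist[i][j] ← min(dist[i][j], dist[i][k] + dist[k][j]). The final matrix gives, for each (i, j), the minimum total weight of any directed path from i to j (possibly empty when i = j).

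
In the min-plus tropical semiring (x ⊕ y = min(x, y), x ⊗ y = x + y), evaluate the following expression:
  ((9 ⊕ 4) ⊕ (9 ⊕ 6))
((9 ⊕ 4) ⊕ (9 ⊕ 6)) = 4

Expand innermost to outermost. Recall ⊕ takes the minimum of its arguments and ⊗ takes their sum. Working out the expression ((9 ⊕ 4) ⊕ (9 ⊕ 6)) gives 4.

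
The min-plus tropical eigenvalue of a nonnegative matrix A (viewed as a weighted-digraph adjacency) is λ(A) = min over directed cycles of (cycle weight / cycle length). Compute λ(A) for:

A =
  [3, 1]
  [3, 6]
λ(A) = 2

Enumerate directed cycles and compute their means (weight / length). Sample:
  cycle 0 → 0: weight = 3, length = 1, mean = 3/1 ≈ 3.000
  cycle 1 → 1: weight = 6, length = 1, mean = 6/1 ≈ 6.000
  cycle 0 → 1 → 0: weight = 4, length = 2, mean = 4/2 ≈ 2.000
  cycle 1 → 0 → 1: weight = 4, length = 2, mean = 4/2 ≈ 2.000
Minimum mean = 2.000, attained e.g. along the cycle 0 → 1 → 0 with weight 4 and length 2. So λ(A) = 4/2 = 2.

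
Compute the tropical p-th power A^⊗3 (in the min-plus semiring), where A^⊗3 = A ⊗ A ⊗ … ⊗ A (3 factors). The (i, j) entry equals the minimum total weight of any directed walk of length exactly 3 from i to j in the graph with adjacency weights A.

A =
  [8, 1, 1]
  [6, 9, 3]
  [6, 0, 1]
A^⊗3 =
  [7, 2, 3]
  [9, 4, 5]
  [7, 2, 3]

Each entry (A^⊗3)_ij equals the minimum over all length-3 walks i = v_0 → v_1 → … → v_3 = j of Σ_t A[v_t][v_{t+1}]. For example, for (i, j) = (0, 2) we minimise over 9 possible intermediate vertex sequences; the minimum is 3, attained along the walk 0 → 2 → 2 → 2.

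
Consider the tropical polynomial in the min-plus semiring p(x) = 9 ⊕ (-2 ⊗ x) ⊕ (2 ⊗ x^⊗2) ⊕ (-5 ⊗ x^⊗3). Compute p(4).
p(4) = 2

A tropical monomial a ⊗ x^⊗i evaluates to a + i · x. Evaluating each term at x = 4:
  Term 0 contributes 9 + 0 · 4 = 9
  Term 1 contributes -2 + 1 · 4 = 2
  Term 2 contributes 2 + 2 · 4 = 10
  Term 3 contributes -5 + 3 · 4 = 7
p(4) = ⊕ of these = min[9, 2, 10, 7] = 2.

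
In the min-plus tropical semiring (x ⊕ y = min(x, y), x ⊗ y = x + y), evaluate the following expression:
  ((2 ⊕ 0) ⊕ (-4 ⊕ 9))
((2 ⊕ 0) ⊕ (-4 ⊕ 9)) = -4

Expand innermost to outermost. Recall ⊕ takes the minimum of its arguments and ⊗ takes their sum. Working out the expression ((2 ⊕ 0) ⊕ (-4 ⊕ 9)) gives -4.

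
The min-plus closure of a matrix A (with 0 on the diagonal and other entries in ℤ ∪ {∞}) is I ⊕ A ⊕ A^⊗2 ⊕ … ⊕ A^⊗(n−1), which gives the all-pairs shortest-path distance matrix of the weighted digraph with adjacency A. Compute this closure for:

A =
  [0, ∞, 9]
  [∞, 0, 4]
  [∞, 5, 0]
Closure =
  [0, 14, 9]
  [∞, 0, 4]
  [∞, 5, 0]

This is the Floyd-Warshall all-pairs shortest-path computation. For each intermediate vertex k = 0, 1, …, 2, update dist[i][j] ← min(dist[i][j], dist[i][k] + dist[k][j]). The final matrix gives, for each (i, j), the minimum total weight of any directed path from i to j (possibly empty when i = j).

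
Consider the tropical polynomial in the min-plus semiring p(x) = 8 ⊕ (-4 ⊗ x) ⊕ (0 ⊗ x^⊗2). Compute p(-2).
p(-2) = -6

A tropical monomial a ⊗ x^⊗i evaluates to a + i · x. Evaluating each term at x = -2:
  Term 0 contributes 8 + 0 · -2 = 8
  Term 1 contributes -4 + 1 · -2 = -6
  Term 2 contributes 0 + 2 · -2 = -4
p(-2) = ⊕ of these = min[8, -6, -4] = -6.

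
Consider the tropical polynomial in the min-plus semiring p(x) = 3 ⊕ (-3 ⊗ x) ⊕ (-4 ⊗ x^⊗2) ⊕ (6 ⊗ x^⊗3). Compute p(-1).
p(-1) = -6

A tropical monomial a ⊗ x^⊗i evaluates to a + i · x. Evaluating each term at x = -1:
  Term 0 contributes 3 + 0 · -1 = 3
  Term 1 contributes -3 + 1 · -1 = -4
  Term 2 contributes -4 + 2 · -1 = -6
  Term 3 contributes 6 + 3 · -1 = 3
p(-1) = ⊕ of these = min[3, -4, -6, 3] = -6.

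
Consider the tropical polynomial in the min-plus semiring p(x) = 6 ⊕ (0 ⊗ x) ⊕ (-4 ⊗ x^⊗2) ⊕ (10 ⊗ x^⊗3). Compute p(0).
p(0) = -4

A tropical monomial a ⊗ x^⊗i evaluates to a + i · x. Evaluating each term at x = 0:
  Term 0 contributes 6 + 0 · 0 = 6
  Term 1 contributes 0 + 1 · 0 = 0
  Term 2 contributes -4 + 2 · 0 = -4
  Term 3 contributes 10 + 3 · 0 = 10
p(0) = ⊕ of these = min[6, 0, -4, 10] = -4.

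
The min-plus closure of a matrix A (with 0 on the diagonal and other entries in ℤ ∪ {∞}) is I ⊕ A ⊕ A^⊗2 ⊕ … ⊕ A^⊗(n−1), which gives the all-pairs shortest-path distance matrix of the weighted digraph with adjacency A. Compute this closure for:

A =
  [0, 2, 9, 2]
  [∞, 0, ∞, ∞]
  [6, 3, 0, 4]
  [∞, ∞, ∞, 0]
Closure =
  [0, 2, 9, 2]
  [∞, 0, ∞, ∞]
  [6, 3, 0, 4]
  [∞, ∞, ∞, 0]

This is the Floyd-Warshall all-pairs shortest-path computation. For each intermediate vertex k = 0, 1, …, 3, update dist[i][j] ← min(dist[i][j], dist[i][k] + dist[k][j]). The final matrix gives, for each (i, j), the minimum total weight of any directed path from i to j (possibly empty when i = j).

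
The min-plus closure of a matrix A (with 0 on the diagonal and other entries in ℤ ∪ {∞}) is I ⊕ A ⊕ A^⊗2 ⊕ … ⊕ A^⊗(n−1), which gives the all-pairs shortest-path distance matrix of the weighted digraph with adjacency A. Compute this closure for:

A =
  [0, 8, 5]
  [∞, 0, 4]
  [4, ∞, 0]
Closure =
  [0, 8, 5]
  [8, 0, 4]
  [4, 12, 0]

This is the Floyd-Warshall all-pairs shortest-path computation. For each intermediate vertex k = 0, 1, …, 2, update dist[i][j] ← min(dist[i][j], dist[i][k] + dist[k][j]). The final matrix gives, for each (i, j), the minimum total weight of any directed path from i to j (possibly empty when i = j).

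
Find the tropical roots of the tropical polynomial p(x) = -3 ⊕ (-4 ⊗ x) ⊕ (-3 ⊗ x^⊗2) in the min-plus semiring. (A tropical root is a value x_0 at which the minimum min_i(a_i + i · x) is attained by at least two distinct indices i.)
Roots: {-1, 1}

Each tropical root is a break point of the lower envelope of the lines y = a_i + i · x (there are 3 lines, with slopes 0, 1, ..., 2). Only the lines that attain the minimum somewhere contribute to roots; other lines are dominated. Here the surviving (envelope) indices are i = 2, i = 1, i = 0.
Intersections between consecutive envelope lines give the roots: for adjacent envelope indices i < j the intersection is x = (a_i − a_j) / (j − i). Reading off the sorted break points: {-1, 1}.
Verification: at each break x_0, at least two indices attain the minimum of min_i(a_i + i · x_0).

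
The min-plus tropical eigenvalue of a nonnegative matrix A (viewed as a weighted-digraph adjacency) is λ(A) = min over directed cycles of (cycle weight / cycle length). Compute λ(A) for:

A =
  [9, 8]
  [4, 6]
λ(A) = 6

Enumerate directed cycles and compute their means (weight / length). Sample:
  cycle 0 → 0: weight = 9, length = 1, mean = 9/1 ≈ 9.000
  cycle 1 → 1: weight = 6, length = 1, mean = 6/1 ≈ 6.000
  cycle 0 → 1 → 0: weight = 12, length = 2, mean = 12/2 ≈ 6.000
  cycle 1 → 0 → 1: weight = 12, length = 2, mean = 12/2 ≈ 6.000
Minimum mean = 6.000, attained e.g. along the cycle 1 → 1 with weight 6 and length 1. So λ(A) = 6/1 = 6.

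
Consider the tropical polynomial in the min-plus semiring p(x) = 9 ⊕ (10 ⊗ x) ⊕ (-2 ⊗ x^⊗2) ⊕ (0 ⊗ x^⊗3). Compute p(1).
p(1) = 0

A tropical monomial a ⊗ x^⊗i evaluates to a + i · x. Evaluating each term at x = 1:
  Term 0 contributes 9 + 0 · 1 = 9
  Term 1 contributes 10 + 1 · 1 = 11
  Term 2 contributes -2 + 2 · 1 = 0
  Term 3 contributes 0 + 3 · 1 = 3
p(1) = ⊕ of these = min[9, 11, 0, 3] = 0.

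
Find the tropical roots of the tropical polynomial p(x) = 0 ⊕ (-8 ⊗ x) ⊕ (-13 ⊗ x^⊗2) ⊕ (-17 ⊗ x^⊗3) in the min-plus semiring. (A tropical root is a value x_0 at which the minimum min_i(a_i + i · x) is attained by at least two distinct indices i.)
Roots: {4, 5, 8}

Each tropical root is a break point of the lower envelope of the lines y = a_i + i · x (there are 4 lines, with slopes 0, 1, ..., 3). Only the lines that attain the minimum somewhere contribute to roots; other lines are dominated. Here the surviving (envelope) indices are i = 3, i = 2, i = 1, i = 0.
Intersections between consecutive envelope lines give the roots: for adjacent envelope indices i < j the intersection is x = (a_i − a_j) / (j − i). Reading off the sorted break points: {4, 5, 8}.
Verification: at each break x_0, at least two indices attain the minimum of min_i(a_i + i · x_0).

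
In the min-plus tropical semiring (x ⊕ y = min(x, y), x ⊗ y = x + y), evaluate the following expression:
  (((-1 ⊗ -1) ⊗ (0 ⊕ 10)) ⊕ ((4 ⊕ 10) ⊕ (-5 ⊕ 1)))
(((-1 ⊗ -1) ⊗ (0 ⊕ 10)) ⊕ ((4 ⊕ 10) ⊕ (-5 ⊕ 1))) = -5

Expand innermost to outermost. Recall ⊕ takes the minimum of its arguments and ⊗ takes their sum. Working out the expression (((-1 ⊗ -1) ⊗ (0 ⊕ 10)) ⊕ ((4 ⊕ 10) ⊕ (-5 ⊕ 1))) gives -5.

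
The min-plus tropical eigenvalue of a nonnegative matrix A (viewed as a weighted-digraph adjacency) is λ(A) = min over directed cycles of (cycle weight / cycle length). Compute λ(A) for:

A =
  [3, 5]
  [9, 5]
λ(A) = 3

Enumerate directed cycles and compute their means (weight / length). Sample:
  cycle 0 → 0: weight = 3, length = 1, mean = 3/1 ≈ 3.000
  cycle 1 → 1: weight = 5, length = 1, mean = 5/1 ≈ 5.000
  cycle 0 → 1 → 0: weight = 14, length = 2, mean = 14/2 ≈ 7.000
  cycle 1 → 0 → 1: weight = 14, length = 2, mean = 14/2 ≈ 7.000
Minimum mean = 3.000, attained e.g. along the cycle 0 → 0 with weight 3 and length 1. So λ(A) = 3/1 = 3.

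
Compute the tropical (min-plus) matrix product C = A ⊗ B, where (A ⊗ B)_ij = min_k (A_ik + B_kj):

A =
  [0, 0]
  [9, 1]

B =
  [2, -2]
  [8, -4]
A ⊗ B =
  [2, -4]
  [9, -3]

Apply the min-plus product entry-by-entry:
  C[0][0] = min over k of (A[0][0] + B[0][0] = 0 + 2 = 2, A[0][1] + B[1][0] = 0 + 8 = 8) = 2 (attained at k = 0)
  C[0][1] = min over k of (A[0][0] + B[0][1] = 0 + -2 = -2, A[0][1] + B[1][1] = 0 + -4 = -4) = -4 (attained at k = 1)
  C[1][0] = min over k of (A[1][0] + B[0][0] = 9 + 2 = 11, A[1][1] + B[1][0] = 1 + 8 = 9) = 9 (attained at k = 1)
  C[1][1] = min over k of (A[1][0] + B[0][1] = 9 + -2 = 7, A[1][1] + B[1][1] = 1 + -4 = -3) = -3 (attained at k = 1)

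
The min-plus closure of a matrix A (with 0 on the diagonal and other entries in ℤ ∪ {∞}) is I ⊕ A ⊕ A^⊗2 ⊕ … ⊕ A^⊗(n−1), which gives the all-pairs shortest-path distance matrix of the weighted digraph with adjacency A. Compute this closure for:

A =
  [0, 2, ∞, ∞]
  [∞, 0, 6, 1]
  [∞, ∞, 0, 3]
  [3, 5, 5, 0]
Closure =
  [0, 2, 8, 3]
  [4, 0, 6, 1]
  [6, 8, 0, 3]
  [3, 5, 5, 0]

This is the Floyd-Warshall all-pairs shortest-path computation. For each intermediate vertex k = 0, 1, …, 3, update dist[i][j] ← min(dist[i][j], dist[i][k] + dist[k][j]). The final matrix gives, for each (i, j), the minimum total weight of any directed path from i to j (possibly empty when i = j).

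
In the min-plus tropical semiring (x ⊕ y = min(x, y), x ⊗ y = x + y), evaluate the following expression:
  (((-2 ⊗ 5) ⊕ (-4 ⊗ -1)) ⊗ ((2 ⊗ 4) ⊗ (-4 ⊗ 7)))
(((-2 ⊗ 5) ⊕ (-4 ⊗ -1)) ⊗ ((2 ⊗ 4) ⊗ (-4 ⊗ 7))) = 4

Expand innermost to outermost. Recall ⊕ takes the minimum of its arguments and ⊗ takes their sum. Working out the expression (((-2 ⊗ 5) ⊕ (-4 ⊗ -1)) ⊗ ((2 ⊗ 4) ⊗ (-4 ⊗ 7))) gives 4.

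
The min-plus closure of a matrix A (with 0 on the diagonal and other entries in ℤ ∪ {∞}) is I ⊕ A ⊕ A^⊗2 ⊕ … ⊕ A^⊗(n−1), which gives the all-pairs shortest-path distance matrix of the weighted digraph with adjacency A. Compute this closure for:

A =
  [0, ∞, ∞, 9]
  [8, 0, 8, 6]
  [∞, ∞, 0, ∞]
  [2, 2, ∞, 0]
Closure =
  [0, 11, 19, 9]
  [8, 0, 8, 6]
  [∞, ∞, 0, ∞]
  [2, 2, 10, 0]

This is the Floyd-Warshall all-pairs shortest-path computation. For each intermediate vertex k = 0, 1, …, 3, update dist[i][j] ← min(dist[i][j], dist[i][k] + dist[k][j]). The final matrix gives, for each (i, j), the minimum total weight of any directed path from i to j (possibly empty when i = j).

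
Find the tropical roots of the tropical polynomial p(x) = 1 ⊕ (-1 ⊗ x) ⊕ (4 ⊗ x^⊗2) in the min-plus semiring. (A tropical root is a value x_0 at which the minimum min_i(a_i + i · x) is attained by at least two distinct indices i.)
Roots: {-5, 2}

Each tropical root is a break point of the lower envelope of the lines y = a_i + i · x (there are 3 lines, with slopes 0, 1, ..., 2). Only the lines that attain the minimum somewhere contribute to roots; other lines are dominated. Here the surviving (envelope) indices are i = 2, i = 1, i = 0.
Intersections between consecutive envelope lines give the roots: for adjacent envelope indices i < j the intersection is x = (a_i − a_j) / (j − i). Reading off the sorted break points: {-5, 2}.
Verification: at each break x_0, at least two indices attain the minimum of min_i(a_i + i · x_0).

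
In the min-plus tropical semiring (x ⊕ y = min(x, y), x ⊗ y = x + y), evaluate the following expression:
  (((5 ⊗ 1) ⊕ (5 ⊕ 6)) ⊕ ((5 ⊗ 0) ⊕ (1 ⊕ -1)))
(((5 ⊗ 1) ⊕ (5 ⊕ 6)) ⊕ ((5 ⊗ 0) ⊕ (1 ⊕ -1))) = -1

Expand innermost to outermost. Recall ⊕ takes the minimum of its arguments and ⊗ takes their sum. Working out the expression (((5 ⊗ 1) ⊕ (5 ⊕ 6)) ⊕ ((5 ⊗ 0) ⊕ (1 ⊕ -1))) gives -1.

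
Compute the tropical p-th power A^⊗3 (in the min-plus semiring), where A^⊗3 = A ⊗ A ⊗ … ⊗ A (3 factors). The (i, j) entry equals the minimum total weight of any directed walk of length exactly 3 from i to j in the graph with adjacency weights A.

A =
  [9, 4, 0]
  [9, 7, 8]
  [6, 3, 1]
A^⊗3 =
  [7, 4, 2]
  [15, 12, 10]
  [8, 5, 3]

Each entry (A^⊗3)_ij equals the minimum over all length-3 walks i = v_0 → v_1 → … → v_3 = j of Σ_t A[v_t][v_{t+1}]. For example, for (i, j) = (0, 2) we minimise over 9 possible intermediate vertex sequences; the minimum is 2, attained along the walk 0 → 2 → 2 → 2.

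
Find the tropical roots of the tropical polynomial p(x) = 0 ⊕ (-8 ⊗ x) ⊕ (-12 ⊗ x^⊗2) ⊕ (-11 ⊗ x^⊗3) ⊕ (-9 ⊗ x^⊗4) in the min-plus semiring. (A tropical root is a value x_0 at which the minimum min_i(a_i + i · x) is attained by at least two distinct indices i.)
Roots: {-2, -1, 4, 8}

Each tropical root is a break point of the lower envelope of the lines y = a_i + i · x (there are 5 lines, with slopes 0, 1, ..., 4). Only the lines that attain the minimum somewhere contribute to roots; other lines are dominated. Here the surviving (envelope) indices are i = 4, i = 3, i = 2, i = 1, i = 0.
Intersections between consecutive envelope lines give the roots: for adjacent envelope indices i < j the intersection is x = (a_i − a_j) / (j − i). Reading off the sorted break points: {-2, -1, 4, 8}.
Verification: at each break x_0, at least two indices attain the minimum of min_i(a_i + i · x_0).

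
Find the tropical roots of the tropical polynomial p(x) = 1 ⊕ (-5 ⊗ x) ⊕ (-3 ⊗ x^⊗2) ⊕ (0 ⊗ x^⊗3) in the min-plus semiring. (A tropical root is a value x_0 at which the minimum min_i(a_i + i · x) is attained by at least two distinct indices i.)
Roots: {-3, -2, 6}

Each tropical root is a break point of the lower envelope of the lines y = a_i + i · x (there are 4 lines, with slopes 0, 1, ..., 3). Only the lines that attain the minimum somewhere contribute to roots; other lines are dominated. Here the surviving (envelope) indices are i = 3, i = 2, i = 1, i = 0.
Intersections between consecutive envelope lines give the roots: for adjacent envelope indices i < j the intersection is x = (a_i − a_j) / (j − i). Reading off the sorted break points: {-3, -2, 6}.
Verification: at each break x_0, at least two indices attain the minimum of min_i(a_i + i · x_0).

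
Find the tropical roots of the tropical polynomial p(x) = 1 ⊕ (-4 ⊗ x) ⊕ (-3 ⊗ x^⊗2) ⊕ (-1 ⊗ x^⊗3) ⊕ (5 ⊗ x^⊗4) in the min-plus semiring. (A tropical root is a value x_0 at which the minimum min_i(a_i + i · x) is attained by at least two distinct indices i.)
Roots: {-6, -2, -1, 5}

Each tropical root is a break point of the lower envelope of the lines y = a_i + i · x (there are 5 lines, with slopes 0, 1, ..., 4). Only the lines that attain the minimum somewhere contribute to roots; other lines are dominated. Here the surviving (envelope) indices are i = 4, i = 3, i = 2, i = 1, i = 0.
Intersections between consecutive envelope lines give the roots: for adjacent envelope indices i < j the intersection is x = (a_i − a_j) / (j − i). Reading off the sorted break points: {-6, -2, -1, 5}.
Verification: at each break x_0, at least two indices attain the minimum of min_i(a_i + i · x_0).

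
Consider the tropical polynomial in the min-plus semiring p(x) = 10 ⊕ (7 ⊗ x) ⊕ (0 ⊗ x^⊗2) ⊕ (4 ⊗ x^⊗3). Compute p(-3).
p(-3) = -6

A tropical monomial a ⊗ x^⊗i evaluates to a + i · x. Evaluating each term at x = -3:
  Term 0 contributes 10 + 0 · -3 = 10
  Term 1 contributes 7 + 1 · -3 = 4
  Term 2 contributes 0 + 2 · -3 = -6
  Term 3 contributes 4 + 3 · -3 = -5
p(-3) = ⊕ of these = min[10, 4, -6, -5] = -6.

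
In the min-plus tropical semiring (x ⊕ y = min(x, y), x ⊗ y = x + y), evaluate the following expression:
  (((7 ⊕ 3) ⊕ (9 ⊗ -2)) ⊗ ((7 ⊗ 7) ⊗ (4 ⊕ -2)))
(((7 ⊕ 3) ⊕ (9 ⊗ -2)) ⊗ ((7 ⊗ 7) ⊗ (4 ⊕ -2))) = 15

Expand innermost to outermost. Recall ⊕ takes the minimum of its arguments and ⊗ takes their sum. Working out the expression (((7 ⊕ 3) ⊕ (9 ⊗ -2)) ⊗ ((7 ⊗ 7) ⊗ (4 ⊕ -2))) gives 15.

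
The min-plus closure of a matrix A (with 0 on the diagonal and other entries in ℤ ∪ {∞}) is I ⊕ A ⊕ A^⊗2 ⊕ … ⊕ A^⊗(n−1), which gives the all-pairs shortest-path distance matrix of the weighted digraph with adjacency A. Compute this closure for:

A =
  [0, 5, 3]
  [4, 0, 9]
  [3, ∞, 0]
Closure =
  [0, 5, 3]
  [4, 0, 7]
  [3, 8, 0]

This is the Floyd-Warshall all-pairs shortest-path computation. For each intermediate vertex k = 0, 1, …, 2, update dist[i][j] ← min(dist[i][j], dist[i][k] + dist[k][j]). The final matrix gives, for each (i, j), the minimum total weight of any directed path from i to j (possibly empty when i = j).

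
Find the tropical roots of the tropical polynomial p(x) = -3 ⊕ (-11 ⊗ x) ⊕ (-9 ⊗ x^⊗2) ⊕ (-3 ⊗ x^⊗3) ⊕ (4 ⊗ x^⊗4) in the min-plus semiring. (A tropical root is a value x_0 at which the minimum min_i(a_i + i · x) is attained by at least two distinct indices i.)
Roots: {-7, -6, -2, 8}

Each tropical root is a break point of the lower envelope of the lines y = a_i + i · x (there are 5 lines, with slopes 0, 1, ..., 4). Only the lines that attain the minimum somewhere contribute to roots; other lines are dominated. Here the surviving (envelope) indices are i = 4, i = 3, i = 2, i = 1, i = 0.
Intersections between consecutive envelope lines give the roots: for adjacent envelope indices i < j the intersection is x = (a_i − a_j) / (j − i). Reading off the sorted break points: {-7, -6, -2, 8}.
Verification: at each break x_0, at least two indices attain the minimum of min_i(a_i + i · x_0).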